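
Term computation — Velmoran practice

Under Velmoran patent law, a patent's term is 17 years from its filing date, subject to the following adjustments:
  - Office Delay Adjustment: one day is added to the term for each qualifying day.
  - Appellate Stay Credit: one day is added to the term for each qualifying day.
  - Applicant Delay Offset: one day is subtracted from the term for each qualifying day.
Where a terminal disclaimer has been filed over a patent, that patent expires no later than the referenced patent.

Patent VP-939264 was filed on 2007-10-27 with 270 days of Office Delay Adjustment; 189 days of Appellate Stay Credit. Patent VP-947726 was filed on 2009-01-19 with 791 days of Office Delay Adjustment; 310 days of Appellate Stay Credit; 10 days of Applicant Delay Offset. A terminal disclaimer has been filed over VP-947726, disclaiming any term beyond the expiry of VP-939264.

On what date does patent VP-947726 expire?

Natural term of VP-947726:
  Base: filing + 17 years → 19 January 2026.
  Office Delay Adjustment: +791 days → 20 March 2028.
  Appellate Stay Credit: +310 days → 24 January 2029.
  Applicant Delay Offset: −10 days → 14 January 2029.
Expiry of referenced patent VP-939264:
  Base: filing + 17 years → 27 October 2024.
  Office Delay Adjustment: +270 days → 24 July 2025.
  Appellate Stay Credit: +189 days → 29 January 2026.
Terminal disclaimer: VP-947726 expires on the earlier of 14 January 2029 and 29 January 2026.

January 29, 2026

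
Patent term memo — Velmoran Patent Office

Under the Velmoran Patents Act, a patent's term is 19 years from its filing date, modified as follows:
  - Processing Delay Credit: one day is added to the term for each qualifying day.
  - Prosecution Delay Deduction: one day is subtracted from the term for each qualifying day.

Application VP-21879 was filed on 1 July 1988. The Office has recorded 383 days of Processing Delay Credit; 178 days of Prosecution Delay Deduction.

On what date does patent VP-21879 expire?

Base term: filing date + 19 years → 1 July 2007.
Processing Delay Credit: +383 days → 18 July 2008.
Prosecution Delay Deduction: −178 days → 22 January 2008.

2008-01-22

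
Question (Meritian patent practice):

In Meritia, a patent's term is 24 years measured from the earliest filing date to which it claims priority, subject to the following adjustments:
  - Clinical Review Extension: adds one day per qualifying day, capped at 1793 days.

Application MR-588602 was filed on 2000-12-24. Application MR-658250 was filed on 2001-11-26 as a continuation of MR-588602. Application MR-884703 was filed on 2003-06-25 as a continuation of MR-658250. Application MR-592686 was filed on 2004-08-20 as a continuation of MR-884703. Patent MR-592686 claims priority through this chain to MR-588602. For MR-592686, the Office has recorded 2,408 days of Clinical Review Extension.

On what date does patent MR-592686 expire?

2029-11-21

Earliest priority filing: 24 December 2000.
Base term: 24 December 2000 + 24 years → 24 December 2024.
Clinical Review Extension: 2408 days claimed exceeds the 1793-day cap, so +1793 days → 21 November 2029.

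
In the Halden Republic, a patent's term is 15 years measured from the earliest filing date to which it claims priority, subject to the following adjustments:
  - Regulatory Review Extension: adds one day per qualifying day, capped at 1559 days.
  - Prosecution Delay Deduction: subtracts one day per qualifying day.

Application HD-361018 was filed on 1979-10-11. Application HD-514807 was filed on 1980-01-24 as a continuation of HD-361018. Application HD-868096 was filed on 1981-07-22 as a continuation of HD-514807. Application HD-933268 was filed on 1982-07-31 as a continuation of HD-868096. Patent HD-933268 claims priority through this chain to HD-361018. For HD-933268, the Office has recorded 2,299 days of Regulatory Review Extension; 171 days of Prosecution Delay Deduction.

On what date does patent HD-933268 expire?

1998-07-30

Earliest priority filing: 11 October 1979.
Base term: 11 October 1979 + 15 years → 11 October 1994.
Regulatory Review Extension: 2299 days claimed exceeds the 1559-day cap, so +1559 days → 17 January 1999.
Prosecution Delay Deduction: −171 days → 30 July 1998.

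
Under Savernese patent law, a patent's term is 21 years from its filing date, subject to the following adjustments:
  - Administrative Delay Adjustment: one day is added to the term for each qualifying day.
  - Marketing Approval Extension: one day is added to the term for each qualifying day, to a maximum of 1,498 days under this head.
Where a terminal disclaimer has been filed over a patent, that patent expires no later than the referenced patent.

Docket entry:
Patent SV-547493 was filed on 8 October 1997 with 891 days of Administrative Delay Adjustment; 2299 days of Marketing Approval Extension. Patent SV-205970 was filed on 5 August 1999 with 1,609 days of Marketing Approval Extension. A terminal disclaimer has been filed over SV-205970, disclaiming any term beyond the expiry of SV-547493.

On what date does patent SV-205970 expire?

2024-09-11

Natural term of SV-205970:
  Base: filing + 21 years → 5 August 2020.
  Marketing Approval Extension: 1609 days claimed exceeds the 1498-day cap, so +1498 days → 11 September 2024.
Expiry of referenced patent SV-547493:
  Base: filing + 21 years → 8 October 2018.
  Administrative Delay Adjustment: +891 days → 17 March 2021.
  Marketing Approval Extension: 2299 days claimed exceeds the 1498-day cap, so +1498 days → 23 April 2025.
Terminal disclaimer: SV-205970 expires on the earlier of 11 September 2024 and 23 April 2025.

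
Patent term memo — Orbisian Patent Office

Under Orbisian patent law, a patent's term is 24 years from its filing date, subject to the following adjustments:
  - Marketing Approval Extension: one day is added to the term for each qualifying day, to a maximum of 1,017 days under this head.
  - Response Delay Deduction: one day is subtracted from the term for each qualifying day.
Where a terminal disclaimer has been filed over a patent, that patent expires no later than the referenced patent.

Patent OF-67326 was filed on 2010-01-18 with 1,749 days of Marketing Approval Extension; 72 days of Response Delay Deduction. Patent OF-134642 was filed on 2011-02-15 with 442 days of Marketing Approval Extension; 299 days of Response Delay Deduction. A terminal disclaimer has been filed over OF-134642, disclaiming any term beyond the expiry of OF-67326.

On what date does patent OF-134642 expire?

Natural term of OF-134642:
  Base: filing + 24 years → 15 February 2035.
  Marketing Approval Extension: 442 days (within the 1017-day cap) → +442 days → 2 May 2036.
  Response Delay Deduction: −299 days → 8 July 2035.
Expiry of referenced patent OF-67326:
  Base: filing + 24 years → 18 January 2034.
  Marketing Approval Extension: 1749 days claimed exceeds the 1017-day cap, so +1017 days → 31 October 2036.
  Response Delay Deduction: −72 days → 20 August 2036.
Terminal disclaimer: OF-134642 expires on the earlier of 8 July 2035 and 20 August 2036.

July 8, 2035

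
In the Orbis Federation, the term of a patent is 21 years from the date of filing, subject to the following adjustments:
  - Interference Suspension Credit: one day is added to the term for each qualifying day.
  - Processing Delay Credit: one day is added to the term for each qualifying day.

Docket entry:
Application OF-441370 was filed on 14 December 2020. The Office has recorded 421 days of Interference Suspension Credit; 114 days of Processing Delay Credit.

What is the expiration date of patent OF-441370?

Base term: filing date + 21 years → 14 December 2041.
Interference Suspension Credit: +421 days → 8 February 2043.
Processing Delay Credit: +114 days → 2 June 2043.

2043-06-02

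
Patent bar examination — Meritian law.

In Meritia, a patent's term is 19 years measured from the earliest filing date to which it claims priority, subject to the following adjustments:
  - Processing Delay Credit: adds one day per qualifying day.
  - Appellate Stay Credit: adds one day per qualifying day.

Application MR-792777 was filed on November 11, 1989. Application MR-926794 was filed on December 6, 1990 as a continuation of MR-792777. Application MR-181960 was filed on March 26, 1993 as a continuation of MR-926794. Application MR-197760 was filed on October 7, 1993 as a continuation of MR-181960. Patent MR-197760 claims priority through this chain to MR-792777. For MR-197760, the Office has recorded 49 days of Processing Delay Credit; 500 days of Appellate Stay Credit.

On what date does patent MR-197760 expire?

Earliest priority filing: 11 November 1989.
Base term: 11 November 1989 + 19 years → 11 November 2008.
Processing Delay Credit: +49 days → 30 December 2008.
Appellate Stay Credit: +500 days → 14 May 2010.

May 14, 2010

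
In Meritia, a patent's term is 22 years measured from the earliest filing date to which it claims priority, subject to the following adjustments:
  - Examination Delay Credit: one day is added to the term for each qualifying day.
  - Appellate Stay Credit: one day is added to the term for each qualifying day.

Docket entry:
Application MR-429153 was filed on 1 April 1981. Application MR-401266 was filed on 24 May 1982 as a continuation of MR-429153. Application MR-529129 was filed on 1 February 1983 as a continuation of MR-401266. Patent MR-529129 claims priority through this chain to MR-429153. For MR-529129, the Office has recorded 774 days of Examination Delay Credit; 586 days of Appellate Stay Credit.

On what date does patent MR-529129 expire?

December 21, 2006

Earliest priority filing: 1 April 1981.
Base term: 1 April 1981 + 22 years → 1 April 2003.
Examination Delay Credit: +774 days → 14 May 2005.
Appellate Stay Credit: +586 days → 21 December 2006.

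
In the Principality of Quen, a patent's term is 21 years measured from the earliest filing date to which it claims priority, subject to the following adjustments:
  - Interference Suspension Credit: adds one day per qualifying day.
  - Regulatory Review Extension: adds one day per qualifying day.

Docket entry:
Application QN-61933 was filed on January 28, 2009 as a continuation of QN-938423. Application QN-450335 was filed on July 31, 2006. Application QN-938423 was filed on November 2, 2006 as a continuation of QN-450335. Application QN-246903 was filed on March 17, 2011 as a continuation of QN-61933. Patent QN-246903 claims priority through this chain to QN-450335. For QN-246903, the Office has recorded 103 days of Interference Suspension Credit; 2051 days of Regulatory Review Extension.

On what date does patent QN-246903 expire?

2033-06-23

Earliest priority filing: 31 July 2006.
Base term: 31 July 2006 + 21 years → 31 July 2027.
Interference Suspension Credit: +103 days → 11 November 2027.
Regulatory Review Extension: +2051 days → 23 June 2033.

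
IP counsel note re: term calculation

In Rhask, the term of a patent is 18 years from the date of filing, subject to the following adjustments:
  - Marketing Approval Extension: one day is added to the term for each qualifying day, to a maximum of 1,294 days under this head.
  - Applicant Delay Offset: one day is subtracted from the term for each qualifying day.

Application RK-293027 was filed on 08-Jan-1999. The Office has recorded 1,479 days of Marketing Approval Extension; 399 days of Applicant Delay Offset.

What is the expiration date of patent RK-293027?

Base term: filing date + 18 years → 8 January 2017.
Marketing Approval Extension: 1479 days claimed exceeds the 1294-day cap, so +1294 days → 25 July 2020.
Applicant Delay Offset: −399 days → 22 June 2019.

June 22, 2019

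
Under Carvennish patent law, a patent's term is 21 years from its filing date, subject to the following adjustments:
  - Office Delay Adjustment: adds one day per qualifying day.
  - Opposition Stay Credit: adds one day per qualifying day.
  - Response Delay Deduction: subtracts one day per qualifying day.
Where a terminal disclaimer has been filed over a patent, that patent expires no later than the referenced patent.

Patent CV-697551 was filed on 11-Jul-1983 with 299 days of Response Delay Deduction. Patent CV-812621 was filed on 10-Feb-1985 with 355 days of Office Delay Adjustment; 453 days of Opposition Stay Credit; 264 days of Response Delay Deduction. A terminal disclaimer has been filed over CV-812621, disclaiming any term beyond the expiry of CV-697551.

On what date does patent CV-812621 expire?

Natural term of CV-812621:
  Base: filing + 21 years → 10 February 2006.
  Office Delay Adjustment: +355 days → 31 January 2007.
  Opposition Stay Credit: +453 days → 28 April 2008.
  Response Delay Deduction: −264 days → 8 August 2007.
Expiry of referenced patent CV-697551:
  Base: filing + 21 years → 11 July 2004.
  Response Delay Deduction: −299 days → 16 September 2003.
Terminal disclaimer: CV-812621 expires on the earlier of 8 August 2007 and 16 September 2003.

2003-09-16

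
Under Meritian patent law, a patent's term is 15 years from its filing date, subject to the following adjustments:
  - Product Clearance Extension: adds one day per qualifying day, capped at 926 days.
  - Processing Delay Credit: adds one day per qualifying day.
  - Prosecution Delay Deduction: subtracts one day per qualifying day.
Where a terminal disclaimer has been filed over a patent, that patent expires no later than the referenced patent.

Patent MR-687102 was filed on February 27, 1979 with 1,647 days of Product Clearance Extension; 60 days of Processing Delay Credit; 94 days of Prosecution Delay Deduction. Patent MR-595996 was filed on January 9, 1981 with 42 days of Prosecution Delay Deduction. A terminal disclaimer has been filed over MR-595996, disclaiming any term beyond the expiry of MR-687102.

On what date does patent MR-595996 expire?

1995-11-28

Natural term of MR-595996:
  Base: filing + 15 years → 9 January 1996.
  Prosecution Delay Deduction: −42 days → 28 November 1995.
Expiry of referenced patent MR-687102:
  Base: filing + 15 years → 27 February 1994.
  Product Clearance Extension: 1647 days claimed exceeds the 926-day cap, so +926 days → 10 September 1996.
  Processing Delay Credit: +60 days → 9 November 1996.
  Prosecution Delay Deduction: −94 days → 7 August 1996.
Terminal disclaimer: MR-595996 expires on the earlier of 28 November 1995 and 7 August 1996.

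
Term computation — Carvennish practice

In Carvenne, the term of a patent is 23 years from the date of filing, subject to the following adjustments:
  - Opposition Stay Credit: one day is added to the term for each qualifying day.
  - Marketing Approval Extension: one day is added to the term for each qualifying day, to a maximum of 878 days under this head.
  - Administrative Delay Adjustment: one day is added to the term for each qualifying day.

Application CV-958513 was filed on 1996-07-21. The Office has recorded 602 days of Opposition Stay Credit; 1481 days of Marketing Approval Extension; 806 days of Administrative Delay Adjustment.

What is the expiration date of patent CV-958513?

Base term: filing date + 23 years → 21 July 2019.
Opposition Stay Credit: +602 days → 14 March 2021.
Marketing Approval Extension: 1481 days claimed exceeds the 878-day cap, so +878 days → 9 August 2023.
Administrative Delay Adjustment: +806 days → 23 October 2025.

2025-10-23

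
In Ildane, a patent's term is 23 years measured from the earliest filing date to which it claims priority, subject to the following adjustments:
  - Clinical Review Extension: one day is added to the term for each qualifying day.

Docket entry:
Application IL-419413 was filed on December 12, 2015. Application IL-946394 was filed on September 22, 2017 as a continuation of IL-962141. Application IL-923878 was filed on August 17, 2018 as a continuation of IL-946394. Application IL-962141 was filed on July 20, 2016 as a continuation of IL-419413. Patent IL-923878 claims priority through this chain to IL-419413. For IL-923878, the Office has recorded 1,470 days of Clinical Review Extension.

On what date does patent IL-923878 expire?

December 21, 2042

Earliest priority filing: 12 December 2015.
Base term: 12 December 2015 + 23 years → 12 December 2038.
Clinical Review Extension: +1470 days → 21 December 2042.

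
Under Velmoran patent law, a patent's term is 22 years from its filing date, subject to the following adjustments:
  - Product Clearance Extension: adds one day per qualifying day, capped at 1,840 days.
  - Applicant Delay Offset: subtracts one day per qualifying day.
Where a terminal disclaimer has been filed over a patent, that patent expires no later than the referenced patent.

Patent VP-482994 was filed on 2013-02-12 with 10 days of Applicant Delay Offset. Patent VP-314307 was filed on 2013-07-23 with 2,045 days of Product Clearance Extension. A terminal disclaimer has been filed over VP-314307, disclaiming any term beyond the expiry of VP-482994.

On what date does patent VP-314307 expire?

2035-02-02

Natural term of VP-314307:
  Base: filing + 22 years → 23 July 2035.
  Product Clearance Extension: 2045 days claimed exceeds the 1840-day cap, so +1840 days → 5 August 2040.
Expiry of referenced patent VP-482994:
  Base: filing + 22 years → 12 February 2035.
  Applicant Delay Offset: −10 days → 2 February 2035.
Terminal disclaimer: VP-314307 expires on the earlier of 5 August 2040 and 2 February 2035.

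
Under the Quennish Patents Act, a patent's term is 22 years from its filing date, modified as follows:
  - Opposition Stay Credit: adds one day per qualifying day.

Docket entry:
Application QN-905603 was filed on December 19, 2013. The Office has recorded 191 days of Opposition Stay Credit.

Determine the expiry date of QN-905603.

June 27, 2036

Base term: filing date + 22 years → 19 December 2035.
Opposition Stay Credit: +191 days → 27 June 2036.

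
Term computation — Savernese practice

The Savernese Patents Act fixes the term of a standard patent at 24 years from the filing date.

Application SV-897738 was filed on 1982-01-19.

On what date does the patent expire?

January 19, 2006

Filing date + 24 years → 19 January 2006.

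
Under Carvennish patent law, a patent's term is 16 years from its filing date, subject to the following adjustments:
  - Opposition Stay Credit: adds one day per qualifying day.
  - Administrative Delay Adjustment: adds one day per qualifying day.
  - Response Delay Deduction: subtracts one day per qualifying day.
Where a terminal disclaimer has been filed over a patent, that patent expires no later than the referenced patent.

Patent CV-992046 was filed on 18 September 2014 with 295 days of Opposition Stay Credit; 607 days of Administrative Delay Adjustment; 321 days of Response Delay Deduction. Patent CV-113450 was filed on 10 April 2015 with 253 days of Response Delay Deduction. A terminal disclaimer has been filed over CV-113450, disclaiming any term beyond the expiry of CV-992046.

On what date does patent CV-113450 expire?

July 31, 2030

Natural term of CV-113450:
  Base: filing + 16 years → 10 April 2031.
  Response Delay Deduction: −253 days → 31 July 2030.
Expiry of referenced patent CV-992046:
  Base: filing + 16 years → 18 September 2030.
  Opposition Stay Credit: +295 days → 10 July 2031.
  Administrative Delay Adjustment: +607 days → 8 March 2033.
  Response Delay Deduction: −321 days → 21 April 2032.
Terminal disclaimer: CV-113450 expires on the earlier of 31 July 2030 and 21 April 2032.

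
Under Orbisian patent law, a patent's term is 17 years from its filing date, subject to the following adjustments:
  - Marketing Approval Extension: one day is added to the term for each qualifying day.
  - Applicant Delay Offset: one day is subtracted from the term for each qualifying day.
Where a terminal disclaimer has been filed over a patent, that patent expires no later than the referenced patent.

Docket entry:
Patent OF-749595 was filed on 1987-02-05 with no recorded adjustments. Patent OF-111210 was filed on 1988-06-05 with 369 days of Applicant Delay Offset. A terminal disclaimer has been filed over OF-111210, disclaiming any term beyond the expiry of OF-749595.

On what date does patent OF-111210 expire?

Natural term of OF-111210:
  Base: filing + 17 years → 5 June 2005.
  Applicant Delay Offset: −369 days → 1 June 2004.
Expiry of referenced patent OF-749595:
  Base: filing + 17 years → 5 February 2004.
Terminal disclaimer: OF-111210 expires on the earlier of 1 June 2004 and 5 February 2004.

February 5, 2004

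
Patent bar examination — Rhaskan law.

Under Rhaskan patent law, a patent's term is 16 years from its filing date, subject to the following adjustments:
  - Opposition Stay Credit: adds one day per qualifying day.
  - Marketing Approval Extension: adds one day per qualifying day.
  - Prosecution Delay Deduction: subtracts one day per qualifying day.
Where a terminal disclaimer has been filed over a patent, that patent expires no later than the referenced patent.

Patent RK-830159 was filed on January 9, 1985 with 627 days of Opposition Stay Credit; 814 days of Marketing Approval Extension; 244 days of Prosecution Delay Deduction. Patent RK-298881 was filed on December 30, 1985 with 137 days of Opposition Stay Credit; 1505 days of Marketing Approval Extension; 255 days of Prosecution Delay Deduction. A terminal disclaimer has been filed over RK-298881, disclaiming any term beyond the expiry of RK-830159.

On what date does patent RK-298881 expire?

Natural term of RK-298881:
  Base: filing + 16 years → 30 December 2001.
  Opposition Stay Credit: +137 days → 16 May 2002.
  Marketing Approval Extension: +1505 days → 29 June 2006.
  Prosecution Delay Deduction: −255 days → 17 October 2005.
Expiry of referenced patent RK-830159:
  Base: filing + 16 years → 9 January 2001.
  Opposition Stay Credit: +627 days → 28 September 2002.
  Marketing Approval Extension: +814 days → 20 December 2004.
  Prosecution Delay Deduction: −244 days → 20 April 2004.
Terminal disclaimer: RK-298881 expires on the earlier of 17 October 2005 and 20 April 2004.

2004-04-20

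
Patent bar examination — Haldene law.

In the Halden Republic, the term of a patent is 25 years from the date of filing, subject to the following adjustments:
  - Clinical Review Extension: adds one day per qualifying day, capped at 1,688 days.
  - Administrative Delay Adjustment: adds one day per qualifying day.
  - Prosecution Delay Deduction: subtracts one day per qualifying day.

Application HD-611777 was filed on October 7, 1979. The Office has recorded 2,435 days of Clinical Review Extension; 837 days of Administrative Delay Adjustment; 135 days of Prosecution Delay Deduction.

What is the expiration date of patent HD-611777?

April 24, 2011

Base term: filing date + 25 years → 7 October 2004.
Clinical Review Extension: 2435 days claimed exceeds the 1688-day cap, so +1688 days → 22 May 2009.
Administrative Delay Adjustment: +837 days → 6 September 2011.
Prosecution Delay Deduction: −135 days → 24 April 2011.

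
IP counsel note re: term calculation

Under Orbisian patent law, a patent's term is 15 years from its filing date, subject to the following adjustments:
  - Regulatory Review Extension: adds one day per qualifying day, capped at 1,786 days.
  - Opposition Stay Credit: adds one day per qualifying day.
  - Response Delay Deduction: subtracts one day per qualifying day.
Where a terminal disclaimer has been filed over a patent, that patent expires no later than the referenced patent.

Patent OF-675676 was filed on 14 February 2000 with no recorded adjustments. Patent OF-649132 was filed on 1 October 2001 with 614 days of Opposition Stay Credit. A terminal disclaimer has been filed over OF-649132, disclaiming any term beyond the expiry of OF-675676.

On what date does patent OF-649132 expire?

Natural term of OF-649132:
  Base: filing + 15 years → 1 October 2016.
  Opposition Stay Credit: +614 days → 7 June 2018.
Expiry of referenced patent OF-675676:
  Base: filing + 15 years → 14 February 2015.
Terminal disclaimer: OF-649132 expires on the earlier of 7 June 2018 and 14 February 2015.

2015-02-14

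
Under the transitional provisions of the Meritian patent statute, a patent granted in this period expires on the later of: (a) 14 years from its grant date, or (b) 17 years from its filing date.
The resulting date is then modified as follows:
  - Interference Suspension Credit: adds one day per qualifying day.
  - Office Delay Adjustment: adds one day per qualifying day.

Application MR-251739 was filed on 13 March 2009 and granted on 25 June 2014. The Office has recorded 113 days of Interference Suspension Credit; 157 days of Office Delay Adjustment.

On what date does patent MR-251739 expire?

March 22, 2029

(a) grant + 14 years → 25 June 2028.
(b) filing + 17 years → 13 March 2026.
Later of the two: 25 June 2028.
Interference Suspension Credit: +113 days → 16 October 2028.
Office Delay Adjustment: +157 days → 22 March 2029.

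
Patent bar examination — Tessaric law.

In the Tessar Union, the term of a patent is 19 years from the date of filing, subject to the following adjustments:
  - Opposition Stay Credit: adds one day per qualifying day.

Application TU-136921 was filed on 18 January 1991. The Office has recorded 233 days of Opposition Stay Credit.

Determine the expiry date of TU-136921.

Base term: filing date + 19 years → 18 January 2010.
Opposition Stay Credit: +233 days → 8 September 2010.

2010-09-08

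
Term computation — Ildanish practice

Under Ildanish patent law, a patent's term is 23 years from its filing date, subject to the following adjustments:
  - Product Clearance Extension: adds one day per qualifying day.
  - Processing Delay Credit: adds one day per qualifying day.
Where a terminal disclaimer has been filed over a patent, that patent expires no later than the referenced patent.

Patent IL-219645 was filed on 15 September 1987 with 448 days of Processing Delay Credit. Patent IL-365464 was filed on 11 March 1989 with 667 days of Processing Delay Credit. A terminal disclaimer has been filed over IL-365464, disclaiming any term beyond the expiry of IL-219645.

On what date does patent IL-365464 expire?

Natural term of IL-365464:
  Base: filing + 23 years → 11 March 2012.
  Processing Delay Credit: +667 days → 7 January 2014.
Expiry of referenced patent IL-219645:
  Base: filing + 23 years → 15 September 2010.
  Processing Delay Credit: +448 days → 7 December 2011.
Terminal disclaimer: IL-365464 expires on the earlier of 7 January 2014 and 7 December 2011.

December 7, 2011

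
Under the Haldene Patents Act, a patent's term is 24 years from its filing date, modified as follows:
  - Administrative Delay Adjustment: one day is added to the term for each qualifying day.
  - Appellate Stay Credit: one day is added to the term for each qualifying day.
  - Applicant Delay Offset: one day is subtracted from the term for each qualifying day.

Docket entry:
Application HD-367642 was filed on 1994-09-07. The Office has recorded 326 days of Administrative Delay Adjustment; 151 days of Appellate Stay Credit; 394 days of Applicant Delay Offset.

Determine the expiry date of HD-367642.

Base term: filing date + 24 years → 7 September 2018.
Administrative Delay Adjustment: +326 days → 30 July 2019.
Appellate Stay Credit: +151 days → 28 December 2019.
Applicant Delay Offset: −394 days → 29 November 2018.

2018-11-29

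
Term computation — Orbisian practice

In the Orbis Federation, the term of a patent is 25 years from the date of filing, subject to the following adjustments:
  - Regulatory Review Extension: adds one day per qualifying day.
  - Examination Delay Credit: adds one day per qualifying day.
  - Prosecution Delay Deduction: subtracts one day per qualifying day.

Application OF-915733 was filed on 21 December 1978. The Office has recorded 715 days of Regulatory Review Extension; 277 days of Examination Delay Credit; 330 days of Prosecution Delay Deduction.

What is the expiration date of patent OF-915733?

October 13, 2005

Base term: filing date + 25 years → 21 December 2003.
Regulatory Review Extension: +715 days → 5 December 2005.
Examination Delay Credit: +277 days → 8 September 2006.
Prosecution Delay Deduction: −330 days → 13 October 2005.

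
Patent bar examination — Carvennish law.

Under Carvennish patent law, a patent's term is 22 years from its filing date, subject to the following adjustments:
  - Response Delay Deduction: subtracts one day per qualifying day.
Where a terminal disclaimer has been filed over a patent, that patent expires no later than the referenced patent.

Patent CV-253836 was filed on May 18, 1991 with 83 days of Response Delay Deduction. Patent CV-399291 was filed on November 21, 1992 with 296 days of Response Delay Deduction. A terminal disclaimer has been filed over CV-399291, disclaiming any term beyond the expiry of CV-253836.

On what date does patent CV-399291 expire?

Natural term of CV-399291:
  Base: filing + 22 years → 21 November 2014.
  Response Delay Deduction: −296 days → 29 January 2014.
Expiry of referenced patent CV-253836:
  Base: filing + 22 years → 18 May 2013.
  Response Delay Deduction: −83 days → 24 February 2013.
Terminal disclaimer: CV-399291 expires on the earlier of 29 January 2014 and 24 February 2013.

2013-02-24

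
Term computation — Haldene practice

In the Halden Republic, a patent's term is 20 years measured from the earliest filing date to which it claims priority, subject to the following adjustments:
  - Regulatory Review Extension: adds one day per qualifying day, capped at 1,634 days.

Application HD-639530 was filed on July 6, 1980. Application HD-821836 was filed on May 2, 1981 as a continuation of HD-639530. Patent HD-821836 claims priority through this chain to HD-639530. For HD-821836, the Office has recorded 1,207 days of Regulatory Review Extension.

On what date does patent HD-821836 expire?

Earliest priority filing: 6 July 1980.
Base term: 6 July 1980 + 20 years → 6 July 2000.
Regulatory Review Extension: 1207 days (within the 1634-day cap) → +1207 days → 26 October 2003.

October 26, 2003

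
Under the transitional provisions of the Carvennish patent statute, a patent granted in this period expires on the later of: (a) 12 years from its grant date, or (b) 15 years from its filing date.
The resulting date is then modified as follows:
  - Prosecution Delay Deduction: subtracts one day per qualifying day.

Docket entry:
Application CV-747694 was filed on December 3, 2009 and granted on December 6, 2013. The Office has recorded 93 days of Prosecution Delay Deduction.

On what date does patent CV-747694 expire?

September 4, 2025

(a) grant + 12 years → 6 December 2025.
(b) filing + 15 years → 3 December 2024.
Later of the two: 6 December 2025.
Prosecution Delay Deduction: −93 days → 4 September 2025.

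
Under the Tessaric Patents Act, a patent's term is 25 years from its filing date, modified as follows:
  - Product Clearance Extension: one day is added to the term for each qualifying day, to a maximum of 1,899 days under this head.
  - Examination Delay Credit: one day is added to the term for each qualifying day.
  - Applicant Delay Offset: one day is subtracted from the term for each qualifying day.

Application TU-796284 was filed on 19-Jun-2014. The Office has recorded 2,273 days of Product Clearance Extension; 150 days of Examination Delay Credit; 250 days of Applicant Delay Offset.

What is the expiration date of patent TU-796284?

May 22, 2044

Base term: filing date + 25 years → 19 June 2039.
Product Clearance Extension: 2273 days claimed exceeds the 1899-day cap, so +1899 days → 30 August 2044.
Examination Delay Credit: +150 days → 27 January 2045.
Applicant Delay Offset: −250 days → 22 May 2044.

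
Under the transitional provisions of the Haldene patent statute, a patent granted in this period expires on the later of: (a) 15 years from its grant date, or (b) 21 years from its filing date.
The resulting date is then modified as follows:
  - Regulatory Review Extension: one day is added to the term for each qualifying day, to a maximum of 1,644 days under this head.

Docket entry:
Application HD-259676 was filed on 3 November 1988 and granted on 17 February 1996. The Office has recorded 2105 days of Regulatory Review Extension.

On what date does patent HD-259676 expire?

2015-08-19

(a) grant + 15 years → 17 February 2011.
(b) filing + 21 years → 3 November 2009.
Later of the two: 17 February 2011.
Regulatory Review Extension: 2105 days claimed exceeds the 1644-day cap, so +1644 days → 19 August 2015.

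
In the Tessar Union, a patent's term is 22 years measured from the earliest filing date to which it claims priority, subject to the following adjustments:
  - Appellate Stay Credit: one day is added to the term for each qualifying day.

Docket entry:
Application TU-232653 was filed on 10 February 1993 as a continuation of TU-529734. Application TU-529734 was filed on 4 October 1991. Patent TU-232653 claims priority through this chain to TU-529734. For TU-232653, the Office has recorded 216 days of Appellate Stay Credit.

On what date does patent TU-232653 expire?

May 8, 2014

Earliest priority filing: 4 October 1991.
Base term: 4 October 1991 + 22 years → 4 October 2013.
Appellate Stay Credit: +216 days → 8 May 2014.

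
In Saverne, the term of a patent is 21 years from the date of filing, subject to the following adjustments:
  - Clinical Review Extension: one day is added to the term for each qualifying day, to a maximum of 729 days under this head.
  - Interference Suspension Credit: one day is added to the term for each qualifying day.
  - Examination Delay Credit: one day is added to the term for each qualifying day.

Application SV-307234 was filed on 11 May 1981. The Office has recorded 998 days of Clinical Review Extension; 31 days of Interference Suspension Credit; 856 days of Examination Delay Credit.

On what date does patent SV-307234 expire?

October 13, 2006

Base term: filing date + 21 years → 11 May 2002.
Clinical Review Extension: 998 days claimed exceeds the 729-day cap, so +729 days → 9 May 2004.
Interference Suspension Credit: +31 days → 9 June 2004.
Examination Delay Credit: +856 days → 13 October 2006.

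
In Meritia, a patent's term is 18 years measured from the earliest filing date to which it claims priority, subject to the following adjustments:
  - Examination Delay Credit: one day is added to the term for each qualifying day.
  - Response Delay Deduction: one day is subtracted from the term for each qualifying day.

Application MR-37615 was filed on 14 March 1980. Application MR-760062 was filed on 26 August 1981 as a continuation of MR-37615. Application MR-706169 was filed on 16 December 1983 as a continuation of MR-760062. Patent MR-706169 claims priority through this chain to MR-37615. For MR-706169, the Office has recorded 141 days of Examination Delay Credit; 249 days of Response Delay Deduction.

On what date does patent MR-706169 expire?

November 26, 1997

Earliest priority filing: 14 March 1980.
Base term: 14 March 1980 + 18 years → 14 March 1998.
Examination Delay Credit: +141 days → 2 August 1998.
Response Delay Deduction: −249 days → 26 November 1997.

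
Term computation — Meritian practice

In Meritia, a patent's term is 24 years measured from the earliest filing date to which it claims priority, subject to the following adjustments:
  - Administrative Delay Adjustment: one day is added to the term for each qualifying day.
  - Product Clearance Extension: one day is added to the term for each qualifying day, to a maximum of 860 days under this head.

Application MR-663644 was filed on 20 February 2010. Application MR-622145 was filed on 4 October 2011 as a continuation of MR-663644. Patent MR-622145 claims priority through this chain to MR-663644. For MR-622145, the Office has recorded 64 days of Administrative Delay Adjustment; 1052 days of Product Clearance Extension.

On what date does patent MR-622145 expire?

Earliest priority filing: 20 February 2010.
Base term: 20 February 2010 + 24 years → 20 February 2034.
Administrative Delay Adjustment: +64 days → 25 April 2034.
Product Clearance Extension: 1052 days claimed exceeds the 860-day cap, so +860 days → 1 September 2036.

September 1, 2036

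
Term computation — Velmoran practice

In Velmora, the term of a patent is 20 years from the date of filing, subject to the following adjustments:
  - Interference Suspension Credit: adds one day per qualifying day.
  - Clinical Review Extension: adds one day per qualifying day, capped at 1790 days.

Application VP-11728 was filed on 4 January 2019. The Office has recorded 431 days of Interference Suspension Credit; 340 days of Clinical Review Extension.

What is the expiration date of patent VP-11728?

Base term: filing date + 20 years → 4 January 2039.
Interference Suspension Credit: +431 days → 10 March 2040.
Clinical Review Extension: 340 days (within the 1790-day cap) → +340 days → 13 February 2041.

February 13, 2041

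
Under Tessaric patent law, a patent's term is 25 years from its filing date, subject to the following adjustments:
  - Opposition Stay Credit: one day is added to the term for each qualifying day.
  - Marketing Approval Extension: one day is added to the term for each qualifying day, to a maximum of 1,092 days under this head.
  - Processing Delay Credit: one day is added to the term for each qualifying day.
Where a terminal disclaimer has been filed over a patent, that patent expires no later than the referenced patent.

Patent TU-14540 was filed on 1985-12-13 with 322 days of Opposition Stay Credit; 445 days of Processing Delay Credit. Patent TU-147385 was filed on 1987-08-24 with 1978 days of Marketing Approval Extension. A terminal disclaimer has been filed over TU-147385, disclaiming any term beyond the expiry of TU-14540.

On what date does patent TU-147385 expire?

January 18, 2013

Natural term of TU-147385:
  Base: filing + 25 years → 24 August 2012.
  Marketing Approval Extension: 1978 days claimed exceeds the 1092-day cap, so +1092 days → 21 August 2015.
Expiry of referenced patent TU-14540:
  Base: filing + 25 years → 13 December 2010.
  Opposition Stay Credit: +322 days → 31 October 2011.
  Processing Delay Credit: +445 days → 18 January 2013.
Terminal disclaimer: TU-147385 expires on the earlier of 21 August 2015 and 18 January 2013.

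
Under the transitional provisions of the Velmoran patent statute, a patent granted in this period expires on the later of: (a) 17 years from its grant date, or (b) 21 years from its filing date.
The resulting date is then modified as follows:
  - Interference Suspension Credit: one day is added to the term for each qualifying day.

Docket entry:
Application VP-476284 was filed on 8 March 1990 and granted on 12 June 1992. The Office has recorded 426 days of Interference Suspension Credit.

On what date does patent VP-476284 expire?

May 7, 2012

(a) grant + 17 years → 12 June 2009.
(b) filing + 21 years → 8 March 2011.
Later of the two: 8 March 2011.
Interference Suspension Credit: +426 days → 7 May 2012.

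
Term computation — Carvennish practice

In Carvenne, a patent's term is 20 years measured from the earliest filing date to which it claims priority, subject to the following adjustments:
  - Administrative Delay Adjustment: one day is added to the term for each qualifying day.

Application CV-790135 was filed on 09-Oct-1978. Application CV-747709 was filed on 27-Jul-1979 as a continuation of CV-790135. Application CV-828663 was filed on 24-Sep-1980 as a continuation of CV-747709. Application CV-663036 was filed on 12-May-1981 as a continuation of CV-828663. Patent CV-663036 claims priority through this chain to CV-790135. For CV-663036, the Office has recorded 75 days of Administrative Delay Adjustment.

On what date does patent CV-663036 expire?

1998-12-23

Earliest priority filing: 9 October 1978.
Base term: 9 October 1978 + 20 years → 9 October 1998.
Administrative Delay Adjustment: +75 days → 23 December 1998.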